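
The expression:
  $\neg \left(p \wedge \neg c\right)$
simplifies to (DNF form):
$c \vee \neg p$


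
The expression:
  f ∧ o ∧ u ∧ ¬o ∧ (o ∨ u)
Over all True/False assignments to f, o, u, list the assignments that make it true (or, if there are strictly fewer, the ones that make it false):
is never true.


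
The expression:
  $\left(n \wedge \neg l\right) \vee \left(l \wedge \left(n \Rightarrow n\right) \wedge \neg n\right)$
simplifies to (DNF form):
$\left(l \wedge \neg n\right) \vee \left(n \wedge \neg l\right)$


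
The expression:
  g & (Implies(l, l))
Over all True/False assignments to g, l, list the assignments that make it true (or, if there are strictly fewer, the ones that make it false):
is true only for:
  g=True, l=False;
  g=True, l=True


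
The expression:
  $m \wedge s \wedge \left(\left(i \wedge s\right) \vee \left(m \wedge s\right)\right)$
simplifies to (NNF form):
$m \wedge s$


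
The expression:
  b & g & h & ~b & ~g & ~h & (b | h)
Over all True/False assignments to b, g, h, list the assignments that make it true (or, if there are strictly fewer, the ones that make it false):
is never true.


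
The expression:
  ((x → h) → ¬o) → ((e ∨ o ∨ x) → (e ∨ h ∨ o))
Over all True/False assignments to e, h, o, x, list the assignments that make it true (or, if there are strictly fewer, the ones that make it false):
is false only for:
  e=False, h=False, o=False, x=True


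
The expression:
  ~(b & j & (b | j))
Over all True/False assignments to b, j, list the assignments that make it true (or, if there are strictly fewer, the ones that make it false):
is false only for:
  b=True, j=True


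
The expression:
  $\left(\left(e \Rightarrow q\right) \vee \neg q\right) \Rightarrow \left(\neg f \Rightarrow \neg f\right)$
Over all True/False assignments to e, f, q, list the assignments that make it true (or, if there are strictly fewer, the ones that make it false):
is always true.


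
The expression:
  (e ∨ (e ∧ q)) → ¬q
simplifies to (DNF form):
¬e ∨ ¬q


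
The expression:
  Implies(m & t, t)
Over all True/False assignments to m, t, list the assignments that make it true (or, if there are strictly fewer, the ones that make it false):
is always true.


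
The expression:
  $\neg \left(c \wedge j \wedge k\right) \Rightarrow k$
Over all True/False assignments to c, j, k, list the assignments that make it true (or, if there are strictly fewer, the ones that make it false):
is true only for:
  c=False, j=False, k=True;
  c=False, j=True, k=True;
  c=True, j=False, k=True;
  c=True, j=True, k=True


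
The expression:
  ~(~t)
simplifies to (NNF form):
t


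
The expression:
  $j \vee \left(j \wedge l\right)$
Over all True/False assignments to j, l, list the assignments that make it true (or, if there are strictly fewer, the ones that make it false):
is true only for:
  j=True, l=False;
  j=True, l=True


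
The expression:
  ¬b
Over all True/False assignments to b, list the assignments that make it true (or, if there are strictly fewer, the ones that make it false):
is true only for:
  b=False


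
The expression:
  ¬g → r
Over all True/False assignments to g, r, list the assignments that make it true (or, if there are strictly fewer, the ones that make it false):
is false only for:
  g=False, r=False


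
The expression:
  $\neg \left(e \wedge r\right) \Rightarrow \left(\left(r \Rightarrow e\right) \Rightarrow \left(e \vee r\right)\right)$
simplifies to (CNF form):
$e \vee r$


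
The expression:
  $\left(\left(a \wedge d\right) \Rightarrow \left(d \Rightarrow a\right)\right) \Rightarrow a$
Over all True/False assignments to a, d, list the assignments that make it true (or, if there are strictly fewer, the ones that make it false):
is true only for:
  a=True, d=False;
  a=True, d=True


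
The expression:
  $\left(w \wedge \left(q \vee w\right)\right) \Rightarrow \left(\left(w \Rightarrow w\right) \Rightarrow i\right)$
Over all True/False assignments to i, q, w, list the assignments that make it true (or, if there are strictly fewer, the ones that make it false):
is false only for:
  i=False, q=False, w=True;
  i=False, q=True, w=True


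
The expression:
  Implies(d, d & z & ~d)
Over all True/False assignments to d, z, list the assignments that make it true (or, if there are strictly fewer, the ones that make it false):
is true only for:
  d=False, z=False;
  d=False, z=True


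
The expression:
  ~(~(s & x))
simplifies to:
s & x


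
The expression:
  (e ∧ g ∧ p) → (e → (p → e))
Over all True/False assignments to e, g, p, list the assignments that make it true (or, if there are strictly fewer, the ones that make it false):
is always true.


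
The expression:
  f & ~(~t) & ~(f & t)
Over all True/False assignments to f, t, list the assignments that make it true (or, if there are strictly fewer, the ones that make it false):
is never true.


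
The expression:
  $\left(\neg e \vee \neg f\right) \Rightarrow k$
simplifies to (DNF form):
$k \vee \left(e \wedge f\right)$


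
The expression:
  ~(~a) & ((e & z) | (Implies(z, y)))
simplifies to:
a & (e | y | ~z)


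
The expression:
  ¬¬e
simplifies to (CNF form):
e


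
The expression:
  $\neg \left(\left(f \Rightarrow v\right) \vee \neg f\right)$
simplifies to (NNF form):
$f \wedge \neg v$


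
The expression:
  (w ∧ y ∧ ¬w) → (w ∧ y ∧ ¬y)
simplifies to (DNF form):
True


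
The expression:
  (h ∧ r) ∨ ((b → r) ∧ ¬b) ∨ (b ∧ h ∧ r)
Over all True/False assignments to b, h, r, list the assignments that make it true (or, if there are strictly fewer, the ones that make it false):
is false only for:
  b=True, h=False, r=False;
  b=True, h=False, r=True;
  b=True, h=True, r=False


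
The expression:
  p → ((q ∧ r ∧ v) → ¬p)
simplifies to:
¬p ∨ ¬q ∨ ¬r ∨ ¬v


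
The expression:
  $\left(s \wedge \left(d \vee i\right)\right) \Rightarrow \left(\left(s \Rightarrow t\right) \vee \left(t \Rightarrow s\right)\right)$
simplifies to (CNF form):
$\text{True}$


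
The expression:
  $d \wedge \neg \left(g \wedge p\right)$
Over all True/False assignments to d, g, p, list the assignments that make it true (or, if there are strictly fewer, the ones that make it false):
is true only for:
  d=True, g=False, p=False;
  d=True, g=False, p=True;
  d=True, g=True, p=False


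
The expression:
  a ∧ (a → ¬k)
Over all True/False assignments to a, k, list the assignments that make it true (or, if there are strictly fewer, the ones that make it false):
is true only for:
  a=True, k=False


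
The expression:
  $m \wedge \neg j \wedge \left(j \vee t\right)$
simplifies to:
$m \wedge t \wedge \neg j$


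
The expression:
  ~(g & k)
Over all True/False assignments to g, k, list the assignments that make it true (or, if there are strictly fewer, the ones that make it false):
is false only for:
  g=True, k=True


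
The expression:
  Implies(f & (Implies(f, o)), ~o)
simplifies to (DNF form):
~f | ~o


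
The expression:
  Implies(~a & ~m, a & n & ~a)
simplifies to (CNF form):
a | m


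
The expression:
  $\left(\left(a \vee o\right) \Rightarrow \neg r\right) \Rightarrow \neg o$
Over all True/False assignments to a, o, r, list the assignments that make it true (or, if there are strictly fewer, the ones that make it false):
is false only for:
  a=False, o=True, r=False;
  a=True, o=True, r=False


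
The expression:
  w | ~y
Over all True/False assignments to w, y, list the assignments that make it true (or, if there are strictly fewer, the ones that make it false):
is false only for:
  w=False, y=True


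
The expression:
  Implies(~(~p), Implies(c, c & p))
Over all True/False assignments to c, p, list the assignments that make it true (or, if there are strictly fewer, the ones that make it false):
is always true.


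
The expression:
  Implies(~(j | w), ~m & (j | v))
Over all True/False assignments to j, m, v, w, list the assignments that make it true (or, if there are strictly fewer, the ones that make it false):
is false only for:
  j=False, m=False, v=False, w=False;
  j=False, m=True, v=False, w=False;
  j=False, m=True, v=True, w=False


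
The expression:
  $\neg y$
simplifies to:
$\neg y$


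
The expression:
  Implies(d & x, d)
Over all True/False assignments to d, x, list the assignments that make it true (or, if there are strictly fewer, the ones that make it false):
is always true.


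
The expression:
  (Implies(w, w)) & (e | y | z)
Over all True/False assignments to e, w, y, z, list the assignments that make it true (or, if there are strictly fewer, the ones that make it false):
is false only for:
  e=False, w=False, y=False, z=False;
  e=False, w=True, y=False, z=False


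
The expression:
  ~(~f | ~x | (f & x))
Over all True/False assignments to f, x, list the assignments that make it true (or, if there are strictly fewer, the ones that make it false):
is never true.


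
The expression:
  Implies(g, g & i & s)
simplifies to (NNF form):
~g | (i & s)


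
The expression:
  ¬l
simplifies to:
¬l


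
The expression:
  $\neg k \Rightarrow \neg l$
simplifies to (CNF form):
$k \vee \neg l$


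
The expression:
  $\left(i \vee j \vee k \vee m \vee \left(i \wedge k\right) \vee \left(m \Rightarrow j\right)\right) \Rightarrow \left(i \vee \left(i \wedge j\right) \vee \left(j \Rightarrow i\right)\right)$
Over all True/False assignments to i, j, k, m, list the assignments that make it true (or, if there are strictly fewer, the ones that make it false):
is false only for:
  i=False, j=True, k=False, m=False;
  i=False, j=True, k=False, m=True;
  i=False, j=True, k=True, m=False;
  i=False, j=True, k=True, m=True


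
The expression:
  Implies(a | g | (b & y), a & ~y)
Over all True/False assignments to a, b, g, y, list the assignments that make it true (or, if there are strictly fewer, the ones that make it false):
is true only for:
  a=False, b=False, g=False, y=False;
  a=False, b=False, g=False, y=True;
  a=False, b=True, g=False, y=False;
  a=True, b=False, g=False, y=False;
  a=True, b=False, g=True, y=False;
  a=True, b=True, g=False, y=False;
  a=True, b=True, g=True, y=False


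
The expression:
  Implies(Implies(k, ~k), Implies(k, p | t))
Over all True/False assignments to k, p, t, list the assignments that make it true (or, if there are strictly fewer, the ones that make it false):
is always true.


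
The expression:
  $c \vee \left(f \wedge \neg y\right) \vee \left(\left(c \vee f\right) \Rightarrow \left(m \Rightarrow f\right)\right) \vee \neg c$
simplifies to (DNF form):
$\text{True}$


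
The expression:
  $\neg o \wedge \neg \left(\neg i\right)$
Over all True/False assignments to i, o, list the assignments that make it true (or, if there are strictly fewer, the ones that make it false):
is true only for:
  i=True, o=False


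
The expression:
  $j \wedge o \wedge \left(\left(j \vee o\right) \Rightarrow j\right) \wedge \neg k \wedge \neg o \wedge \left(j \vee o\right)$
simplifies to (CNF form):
$\text{False}$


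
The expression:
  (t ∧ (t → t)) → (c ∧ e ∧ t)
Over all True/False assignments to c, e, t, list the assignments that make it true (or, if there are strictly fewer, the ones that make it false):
is false only for:
  c=False, e=False, t=True;
  c=False, e=True, t=True;
  c=True, e=False, t=True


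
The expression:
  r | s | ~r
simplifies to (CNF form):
True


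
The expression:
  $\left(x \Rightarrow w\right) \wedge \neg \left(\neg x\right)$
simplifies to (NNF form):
$w \wedge x$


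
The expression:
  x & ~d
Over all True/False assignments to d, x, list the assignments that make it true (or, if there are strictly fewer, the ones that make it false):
is true only for:
  d=False, x=True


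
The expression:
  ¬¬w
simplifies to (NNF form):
w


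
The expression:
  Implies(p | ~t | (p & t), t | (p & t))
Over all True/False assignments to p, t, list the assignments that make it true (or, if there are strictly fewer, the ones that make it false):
is true only for:
  p=False, t=True;
  p=True, t=True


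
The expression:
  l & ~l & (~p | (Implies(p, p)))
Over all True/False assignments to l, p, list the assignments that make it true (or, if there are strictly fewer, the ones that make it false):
is never true.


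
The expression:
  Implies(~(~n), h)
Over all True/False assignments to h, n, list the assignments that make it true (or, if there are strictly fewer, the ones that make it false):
is false only for:
  h=False, n=True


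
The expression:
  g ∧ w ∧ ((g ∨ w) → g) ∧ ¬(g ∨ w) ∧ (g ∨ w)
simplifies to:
False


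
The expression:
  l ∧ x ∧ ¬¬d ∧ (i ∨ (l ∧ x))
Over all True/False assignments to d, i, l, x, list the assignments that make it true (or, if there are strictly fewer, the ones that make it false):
is true only for:
  d=True, i=False, l=True, x=True;
  d=True, i=True, l=True, x=True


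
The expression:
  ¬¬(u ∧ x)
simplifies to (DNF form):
u ∧ x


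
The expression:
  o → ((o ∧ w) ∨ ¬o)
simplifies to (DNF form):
w ∨ ¬o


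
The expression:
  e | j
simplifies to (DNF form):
e | j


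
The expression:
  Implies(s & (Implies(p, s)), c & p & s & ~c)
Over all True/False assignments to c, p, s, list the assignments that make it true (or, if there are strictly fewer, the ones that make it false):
is true only for:
  c=False, p=False, s=False;
  c=False, p=True, s=False;
  c=True, p=False, s=False;
  c=True, p=True, s=False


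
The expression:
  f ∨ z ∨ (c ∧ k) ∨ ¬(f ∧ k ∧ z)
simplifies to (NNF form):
True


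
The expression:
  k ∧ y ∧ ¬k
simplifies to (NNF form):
False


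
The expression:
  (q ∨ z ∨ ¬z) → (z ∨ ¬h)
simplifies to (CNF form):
z ∨ ¬h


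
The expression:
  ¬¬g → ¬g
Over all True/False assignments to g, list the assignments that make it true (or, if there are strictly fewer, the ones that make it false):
is true only for:
  g=False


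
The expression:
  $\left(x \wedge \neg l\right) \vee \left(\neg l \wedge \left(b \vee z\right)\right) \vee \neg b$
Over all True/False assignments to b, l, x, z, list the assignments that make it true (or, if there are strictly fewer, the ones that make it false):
is false only for:
  b=True, l=True, x=False, z=False;
  b=True, l=True, x=False, z=True;
  b=True, l=True, x=True, z=False;
  b=True, l=True, x=True, z=True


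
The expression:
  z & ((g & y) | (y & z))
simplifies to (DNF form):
y & z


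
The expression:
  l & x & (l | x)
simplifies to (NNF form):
l & x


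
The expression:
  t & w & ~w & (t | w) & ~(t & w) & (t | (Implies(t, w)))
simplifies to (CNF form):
False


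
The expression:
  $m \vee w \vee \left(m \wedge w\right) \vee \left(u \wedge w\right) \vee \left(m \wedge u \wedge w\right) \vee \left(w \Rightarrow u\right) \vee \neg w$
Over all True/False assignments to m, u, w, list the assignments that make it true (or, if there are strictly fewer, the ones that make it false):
is always true.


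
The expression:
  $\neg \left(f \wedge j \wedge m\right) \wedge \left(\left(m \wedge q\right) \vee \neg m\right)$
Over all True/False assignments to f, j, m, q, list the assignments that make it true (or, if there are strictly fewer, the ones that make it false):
is false only for:
  f=False, j=False, m=True, q=False;
  f=False, j=True, m=True, q=False;
  f=True, j=False, m=True, q=False;
  f=True, j=True, m=True, q=False;
  f=True, j=True, m=True, q=True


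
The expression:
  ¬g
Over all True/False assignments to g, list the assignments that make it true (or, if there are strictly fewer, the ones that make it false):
is true only for:
  g=False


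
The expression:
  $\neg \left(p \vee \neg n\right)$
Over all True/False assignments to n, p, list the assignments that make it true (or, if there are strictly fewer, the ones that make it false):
is true only for:
  n=True, p=False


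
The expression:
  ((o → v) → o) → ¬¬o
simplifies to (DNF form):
True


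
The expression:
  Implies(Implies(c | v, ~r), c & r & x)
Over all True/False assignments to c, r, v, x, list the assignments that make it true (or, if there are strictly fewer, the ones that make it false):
is true only for:
  c=False, r=True, v=True, x=False;
  c=False, r=True, v=True, x=True;
  c=True, r=True, v=False, x=False;
  c=True, r=True, v=False, x=True;
  c=True, r=True, v=True, x=False;
  c=True, r=True, v=True, x=True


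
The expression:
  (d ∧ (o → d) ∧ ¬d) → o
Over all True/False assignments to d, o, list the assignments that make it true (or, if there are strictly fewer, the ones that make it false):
is always true.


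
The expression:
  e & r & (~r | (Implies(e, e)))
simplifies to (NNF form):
e & r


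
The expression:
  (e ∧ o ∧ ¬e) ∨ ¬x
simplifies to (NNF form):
¬x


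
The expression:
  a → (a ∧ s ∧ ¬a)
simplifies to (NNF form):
¬a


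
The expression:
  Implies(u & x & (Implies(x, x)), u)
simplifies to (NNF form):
True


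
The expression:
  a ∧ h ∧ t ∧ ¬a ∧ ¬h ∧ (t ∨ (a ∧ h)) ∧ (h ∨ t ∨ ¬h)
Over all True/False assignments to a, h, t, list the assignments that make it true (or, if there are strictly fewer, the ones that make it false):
is never true.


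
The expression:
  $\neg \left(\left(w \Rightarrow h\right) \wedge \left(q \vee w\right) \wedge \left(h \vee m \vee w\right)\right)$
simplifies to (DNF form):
$\left(w \wedge \neg h\right) \vee \left(\neg h \wedge \neg m\right) \vee \left(\neg q \wedge \neg w\right)$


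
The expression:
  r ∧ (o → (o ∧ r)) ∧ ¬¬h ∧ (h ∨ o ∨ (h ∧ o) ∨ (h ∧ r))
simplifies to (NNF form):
h ∧ r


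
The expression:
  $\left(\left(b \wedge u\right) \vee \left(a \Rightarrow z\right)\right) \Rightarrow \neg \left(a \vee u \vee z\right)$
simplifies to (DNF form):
$\left(\neg u \wedge \neg z\right) \vee \left(a \wedge \neg b \wedge \neg z\right)$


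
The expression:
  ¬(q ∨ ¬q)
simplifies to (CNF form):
False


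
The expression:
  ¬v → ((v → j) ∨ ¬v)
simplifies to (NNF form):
True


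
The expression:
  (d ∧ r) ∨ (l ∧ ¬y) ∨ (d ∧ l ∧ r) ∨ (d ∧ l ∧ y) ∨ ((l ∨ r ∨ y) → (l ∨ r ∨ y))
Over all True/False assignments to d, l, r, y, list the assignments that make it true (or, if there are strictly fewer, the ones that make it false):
is always true.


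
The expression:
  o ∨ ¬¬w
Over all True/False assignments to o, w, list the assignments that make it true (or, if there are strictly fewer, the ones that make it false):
is false only for:
  o=False, w=False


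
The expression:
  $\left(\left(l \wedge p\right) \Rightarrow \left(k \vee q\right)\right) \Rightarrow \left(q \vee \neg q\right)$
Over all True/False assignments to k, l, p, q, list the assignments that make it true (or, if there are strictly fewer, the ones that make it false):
is always true.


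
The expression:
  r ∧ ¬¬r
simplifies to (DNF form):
r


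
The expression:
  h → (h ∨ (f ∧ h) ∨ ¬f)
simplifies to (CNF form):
True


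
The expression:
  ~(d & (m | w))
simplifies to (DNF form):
~d | (~m & ~w)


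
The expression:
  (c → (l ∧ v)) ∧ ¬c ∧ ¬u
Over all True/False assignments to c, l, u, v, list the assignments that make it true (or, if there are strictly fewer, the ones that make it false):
is true only for:
  c=False, l=False, u=False, v=False;
  c=False, l=False, u=False, v=True;
  c=False, l=True, u=False, v=False;
  c=False, l=True, u=False, v=True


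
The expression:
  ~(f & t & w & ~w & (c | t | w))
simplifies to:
True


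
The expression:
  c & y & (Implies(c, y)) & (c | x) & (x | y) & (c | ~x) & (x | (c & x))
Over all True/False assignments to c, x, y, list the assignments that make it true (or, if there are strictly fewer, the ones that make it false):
is true only for:
  c=True, x=True, y=True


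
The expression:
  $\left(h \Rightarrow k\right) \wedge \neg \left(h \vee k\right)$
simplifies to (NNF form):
$\neg h \wedge \neg k$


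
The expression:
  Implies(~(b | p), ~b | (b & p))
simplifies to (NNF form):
True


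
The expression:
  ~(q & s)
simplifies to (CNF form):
~q | ~s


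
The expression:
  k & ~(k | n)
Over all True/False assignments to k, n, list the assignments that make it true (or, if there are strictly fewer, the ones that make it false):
is never true.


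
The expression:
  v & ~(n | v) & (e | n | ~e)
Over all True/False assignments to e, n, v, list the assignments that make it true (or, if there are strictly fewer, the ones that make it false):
is never true.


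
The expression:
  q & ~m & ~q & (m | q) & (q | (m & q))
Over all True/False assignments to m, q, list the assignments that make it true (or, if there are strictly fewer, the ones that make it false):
is never true.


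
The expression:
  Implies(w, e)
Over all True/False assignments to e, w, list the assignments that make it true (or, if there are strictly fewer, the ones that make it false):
is false only for:
  e=False, w=True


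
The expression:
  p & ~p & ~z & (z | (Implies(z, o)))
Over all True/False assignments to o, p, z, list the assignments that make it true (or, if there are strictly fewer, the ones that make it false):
is never true.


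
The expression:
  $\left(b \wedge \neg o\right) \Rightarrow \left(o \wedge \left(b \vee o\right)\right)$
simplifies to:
$o \vee \neg b$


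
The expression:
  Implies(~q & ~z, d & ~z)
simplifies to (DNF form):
d | q | z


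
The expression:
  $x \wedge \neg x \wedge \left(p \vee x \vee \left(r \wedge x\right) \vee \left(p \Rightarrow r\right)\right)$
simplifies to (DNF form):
$\text{False}$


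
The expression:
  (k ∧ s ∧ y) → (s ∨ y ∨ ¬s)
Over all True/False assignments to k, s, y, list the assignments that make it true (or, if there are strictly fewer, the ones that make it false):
is always true.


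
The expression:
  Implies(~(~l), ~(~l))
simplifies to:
True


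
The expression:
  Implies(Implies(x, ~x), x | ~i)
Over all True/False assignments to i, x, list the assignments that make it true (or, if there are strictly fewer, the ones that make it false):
is false only for:
  i=True, x=False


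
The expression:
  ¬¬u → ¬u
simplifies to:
¬u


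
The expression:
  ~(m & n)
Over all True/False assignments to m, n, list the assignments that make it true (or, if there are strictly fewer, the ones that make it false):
is false only for:
  m=True, n=True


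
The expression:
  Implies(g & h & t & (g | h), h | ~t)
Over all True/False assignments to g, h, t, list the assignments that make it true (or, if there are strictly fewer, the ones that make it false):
is always true.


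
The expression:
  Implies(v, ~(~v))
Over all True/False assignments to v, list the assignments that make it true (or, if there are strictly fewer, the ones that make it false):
is always true.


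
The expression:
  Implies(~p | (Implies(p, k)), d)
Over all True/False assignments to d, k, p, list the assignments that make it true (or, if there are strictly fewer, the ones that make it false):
is false only for:
  d=False, k=False, p=False;
  d=False, k=True, p=False;
  d=False, k=True, p=True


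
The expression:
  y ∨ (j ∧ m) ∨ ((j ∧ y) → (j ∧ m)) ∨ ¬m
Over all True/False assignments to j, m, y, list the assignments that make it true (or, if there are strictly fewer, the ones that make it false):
is always true.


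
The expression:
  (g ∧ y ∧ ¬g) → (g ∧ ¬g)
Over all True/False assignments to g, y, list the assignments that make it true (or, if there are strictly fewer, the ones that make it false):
is always true.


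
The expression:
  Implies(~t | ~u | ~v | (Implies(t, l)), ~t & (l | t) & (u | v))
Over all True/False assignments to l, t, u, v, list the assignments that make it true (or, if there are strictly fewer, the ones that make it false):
is true only for:
  l=False, t=True, u=True, v=True;
  l=True, t=False, u=False, v=True;
  l=True, t=False, u=True, v=False;
  l=True, t=False, u=True, v=True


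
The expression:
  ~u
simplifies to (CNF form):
~u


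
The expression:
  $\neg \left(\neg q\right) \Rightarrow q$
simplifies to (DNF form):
$\text{True}$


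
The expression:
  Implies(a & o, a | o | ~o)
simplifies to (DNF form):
True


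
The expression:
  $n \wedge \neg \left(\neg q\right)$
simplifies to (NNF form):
$n \wedge q$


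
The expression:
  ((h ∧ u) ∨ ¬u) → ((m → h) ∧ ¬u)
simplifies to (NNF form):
(¬h ∨ ¬u) ∧ (h ∨ u ∨ ¬m)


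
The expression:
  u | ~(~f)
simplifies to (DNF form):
f | u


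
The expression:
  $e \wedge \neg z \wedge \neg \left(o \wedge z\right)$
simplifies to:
$e \wedge \neg z$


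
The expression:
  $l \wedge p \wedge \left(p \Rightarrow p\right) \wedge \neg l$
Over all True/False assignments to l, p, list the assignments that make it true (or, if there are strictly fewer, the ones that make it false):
is never true.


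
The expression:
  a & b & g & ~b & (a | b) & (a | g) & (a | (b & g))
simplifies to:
False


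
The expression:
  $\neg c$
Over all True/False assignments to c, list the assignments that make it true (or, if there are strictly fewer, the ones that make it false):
is true only for:
  c=False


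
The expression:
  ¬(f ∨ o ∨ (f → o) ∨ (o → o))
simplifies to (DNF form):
False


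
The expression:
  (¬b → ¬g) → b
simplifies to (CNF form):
b ∨ g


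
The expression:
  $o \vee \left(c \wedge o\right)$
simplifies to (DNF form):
$o$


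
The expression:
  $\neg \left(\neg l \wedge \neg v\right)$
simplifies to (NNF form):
$l \vee v$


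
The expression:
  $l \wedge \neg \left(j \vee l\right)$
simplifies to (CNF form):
$\text{False}$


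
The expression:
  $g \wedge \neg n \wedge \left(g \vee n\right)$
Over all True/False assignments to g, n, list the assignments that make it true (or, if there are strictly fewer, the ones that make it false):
is true only for:
  g=True, n=False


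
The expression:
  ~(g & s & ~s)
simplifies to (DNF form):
True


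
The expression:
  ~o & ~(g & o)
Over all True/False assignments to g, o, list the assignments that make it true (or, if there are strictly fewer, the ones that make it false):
is true only for:
  g=False, o=False;
  g=True, o=False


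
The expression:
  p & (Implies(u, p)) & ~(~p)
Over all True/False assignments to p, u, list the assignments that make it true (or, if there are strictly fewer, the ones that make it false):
is true only for:
  p=True, u=False;
  p=True, u=True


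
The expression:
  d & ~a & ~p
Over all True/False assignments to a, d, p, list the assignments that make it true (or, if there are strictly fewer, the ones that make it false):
is true only for:
  a=False, d=True, p=False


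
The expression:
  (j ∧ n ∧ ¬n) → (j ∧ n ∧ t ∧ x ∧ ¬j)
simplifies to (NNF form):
True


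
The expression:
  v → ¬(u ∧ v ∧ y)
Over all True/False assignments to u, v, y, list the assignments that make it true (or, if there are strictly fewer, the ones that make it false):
is false only for:
  u=True, v=True, y=True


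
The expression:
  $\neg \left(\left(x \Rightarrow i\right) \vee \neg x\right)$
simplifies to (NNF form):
$x \wedge \neg i$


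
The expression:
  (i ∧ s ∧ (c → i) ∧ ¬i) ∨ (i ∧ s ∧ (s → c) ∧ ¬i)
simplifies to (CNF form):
False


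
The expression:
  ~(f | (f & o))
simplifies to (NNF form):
~f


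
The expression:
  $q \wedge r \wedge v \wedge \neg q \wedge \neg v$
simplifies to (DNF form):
$\text{False}$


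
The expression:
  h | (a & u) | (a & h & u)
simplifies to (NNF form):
h | (a & u)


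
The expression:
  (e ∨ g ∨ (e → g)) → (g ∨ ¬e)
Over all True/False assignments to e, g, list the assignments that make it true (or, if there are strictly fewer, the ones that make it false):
is false only for:
  e=True, g=False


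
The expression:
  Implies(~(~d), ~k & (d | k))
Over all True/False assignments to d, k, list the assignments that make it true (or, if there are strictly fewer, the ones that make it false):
is false only for:
  d=True, k=True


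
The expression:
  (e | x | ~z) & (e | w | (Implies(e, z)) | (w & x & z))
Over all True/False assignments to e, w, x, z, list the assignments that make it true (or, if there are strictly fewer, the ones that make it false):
is false only for:
  e=False, w=False, x=False, z=True;
  e=False, w=True, x=False, z=True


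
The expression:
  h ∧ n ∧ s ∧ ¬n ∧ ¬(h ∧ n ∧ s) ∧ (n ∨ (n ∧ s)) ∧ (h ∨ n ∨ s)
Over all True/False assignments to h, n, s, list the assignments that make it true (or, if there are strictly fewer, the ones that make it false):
is never true.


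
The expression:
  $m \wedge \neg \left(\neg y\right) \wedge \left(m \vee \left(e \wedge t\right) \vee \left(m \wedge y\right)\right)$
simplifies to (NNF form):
$m \wedge y$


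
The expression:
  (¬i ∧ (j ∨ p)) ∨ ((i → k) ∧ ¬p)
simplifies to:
(k ∧ ¬p) ∨ ¬i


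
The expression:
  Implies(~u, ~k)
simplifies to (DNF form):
u | ~k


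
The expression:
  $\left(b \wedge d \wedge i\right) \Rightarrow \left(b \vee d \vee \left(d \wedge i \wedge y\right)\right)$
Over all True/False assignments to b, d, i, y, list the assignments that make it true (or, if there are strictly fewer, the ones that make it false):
is always true.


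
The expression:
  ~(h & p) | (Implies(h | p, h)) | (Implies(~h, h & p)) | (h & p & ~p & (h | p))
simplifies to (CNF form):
True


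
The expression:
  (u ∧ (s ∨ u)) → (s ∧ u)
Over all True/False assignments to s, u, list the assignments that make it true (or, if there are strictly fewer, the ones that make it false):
is false only for:
  s=False, u=True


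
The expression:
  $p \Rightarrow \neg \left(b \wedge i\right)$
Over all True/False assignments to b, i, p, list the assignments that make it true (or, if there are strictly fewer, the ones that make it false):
is false only for:
  b=True, i=True, p=True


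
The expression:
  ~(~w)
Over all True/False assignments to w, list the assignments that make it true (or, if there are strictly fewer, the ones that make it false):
is true only for:
  w=True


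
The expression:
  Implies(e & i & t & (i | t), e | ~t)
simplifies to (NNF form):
True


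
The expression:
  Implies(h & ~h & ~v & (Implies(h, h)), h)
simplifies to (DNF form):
True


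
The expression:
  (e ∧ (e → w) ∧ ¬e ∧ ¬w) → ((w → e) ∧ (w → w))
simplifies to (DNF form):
True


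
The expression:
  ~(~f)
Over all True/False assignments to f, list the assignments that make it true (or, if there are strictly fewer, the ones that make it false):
is true only for:
  f=True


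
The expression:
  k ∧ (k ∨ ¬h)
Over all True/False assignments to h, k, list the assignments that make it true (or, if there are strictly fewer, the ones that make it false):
is true only for:
  h=False, k=True;
  h=True, k=True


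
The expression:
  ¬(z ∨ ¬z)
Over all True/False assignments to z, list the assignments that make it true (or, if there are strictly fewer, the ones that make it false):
is never true.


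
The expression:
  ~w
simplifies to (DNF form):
~w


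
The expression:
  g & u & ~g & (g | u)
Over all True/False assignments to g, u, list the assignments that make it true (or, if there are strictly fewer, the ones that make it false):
is never true.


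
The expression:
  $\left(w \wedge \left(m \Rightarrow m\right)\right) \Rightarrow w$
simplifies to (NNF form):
$\text{True}$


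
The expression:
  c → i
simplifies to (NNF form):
i ∨ ¬c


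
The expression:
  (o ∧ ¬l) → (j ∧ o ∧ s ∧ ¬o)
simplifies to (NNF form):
l ∨ ¬o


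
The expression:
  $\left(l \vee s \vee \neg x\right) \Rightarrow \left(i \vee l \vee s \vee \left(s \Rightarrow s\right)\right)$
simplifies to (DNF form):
$\text{True}$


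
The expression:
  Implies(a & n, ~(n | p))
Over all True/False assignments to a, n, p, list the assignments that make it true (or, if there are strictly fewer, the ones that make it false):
is false only for:
  a=True, n=True, p=False;
  a=True, n=True, p=True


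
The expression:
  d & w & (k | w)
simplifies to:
d & w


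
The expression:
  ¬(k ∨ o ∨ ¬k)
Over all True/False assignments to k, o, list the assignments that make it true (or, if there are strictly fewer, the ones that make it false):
is never true.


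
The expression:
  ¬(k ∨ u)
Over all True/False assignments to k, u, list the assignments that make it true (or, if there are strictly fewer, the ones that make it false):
is true only for:
  k=False, u=False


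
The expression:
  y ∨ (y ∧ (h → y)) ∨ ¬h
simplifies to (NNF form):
y ∨ ¬h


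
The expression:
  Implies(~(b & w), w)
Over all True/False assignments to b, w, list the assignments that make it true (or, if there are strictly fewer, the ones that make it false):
is true only for:
  b=False, w=True;
  b=True, w=True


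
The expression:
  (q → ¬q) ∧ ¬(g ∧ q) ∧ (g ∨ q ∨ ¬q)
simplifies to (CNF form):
¬q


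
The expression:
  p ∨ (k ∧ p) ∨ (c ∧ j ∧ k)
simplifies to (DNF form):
p ∨ (c ∧ j ∧ k)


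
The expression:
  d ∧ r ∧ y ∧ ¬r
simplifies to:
False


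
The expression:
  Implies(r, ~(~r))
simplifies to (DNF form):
True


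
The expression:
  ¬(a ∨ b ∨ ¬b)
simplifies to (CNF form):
False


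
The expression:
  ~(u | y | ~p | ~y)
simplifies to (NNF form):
False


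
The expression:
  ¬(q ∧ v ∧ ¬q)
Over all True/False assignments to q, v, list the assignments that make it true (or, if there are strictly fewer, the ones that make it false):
is always true.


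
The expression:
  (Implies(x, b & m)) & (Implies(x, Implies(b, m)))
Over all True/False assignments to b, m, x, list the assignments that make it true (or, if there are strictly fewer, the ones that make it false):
is false only for:
  b=False, m=False, x=True;
  b=False, m=True, x=True;
  b=True, m=False, x=True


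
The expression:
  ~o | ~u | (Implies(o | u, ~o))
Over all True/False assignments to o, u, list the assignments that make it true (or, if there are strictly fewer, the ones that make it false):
is false only for:
  o=True, u=True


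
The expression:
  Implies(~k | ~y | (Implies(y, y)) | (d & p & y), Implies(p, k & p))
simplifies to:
k | ~p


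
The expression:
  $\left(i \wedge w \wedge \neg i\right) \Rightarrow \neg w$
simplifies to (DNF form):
$\text{True}$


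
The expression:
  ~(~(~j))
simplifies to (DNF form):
~j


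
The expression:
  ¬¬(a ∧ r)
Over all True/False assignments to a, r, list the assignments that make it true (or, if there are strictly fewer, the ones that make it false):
is true only for:
  a=True, r=True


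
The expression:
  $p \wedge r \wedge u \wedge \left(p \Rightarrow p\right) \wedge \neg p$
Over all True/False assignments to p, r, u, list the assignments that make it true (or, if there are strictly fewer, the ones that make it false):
is never true.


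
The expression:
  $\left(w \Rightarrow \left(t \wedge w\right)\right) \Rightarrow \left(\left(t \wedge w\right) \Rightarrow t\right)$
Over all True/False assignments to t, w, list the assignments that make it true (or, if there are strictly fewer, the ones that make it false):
is always true.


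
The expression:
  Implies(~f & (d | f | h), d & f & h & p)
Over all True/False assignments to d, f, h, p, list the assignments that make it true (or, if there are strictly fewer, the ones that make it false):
is false only for:
  d=False, f=False, h=True, p=False;
  d=False, f=False, h=True, p=True;
  d=True, f=False, h=False, p=False;
  d=True, f=False, h=False, p=True;
  d=True, f=False, h=True, p=False;
  d=True, f=False, h=True, p=True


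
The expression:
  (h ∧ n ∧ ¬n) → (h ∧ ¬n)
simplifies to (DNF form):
True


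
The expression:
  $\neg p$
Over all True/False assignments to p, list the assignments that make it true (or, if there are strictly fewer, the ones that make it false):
is true only for:
  p=False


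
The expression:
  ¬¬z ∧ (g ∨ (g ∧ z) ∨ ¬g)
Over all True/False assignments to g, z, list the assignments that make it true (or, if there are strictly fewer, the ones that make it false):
is true only for:
  g=False, z=True;
  g=True, z=True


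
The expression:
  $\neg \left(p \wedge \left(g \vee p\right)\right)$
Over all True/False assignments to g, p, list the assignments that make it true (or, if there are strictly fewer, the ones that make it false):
is true only for:
  g=False, p=False;
  g=True, p=False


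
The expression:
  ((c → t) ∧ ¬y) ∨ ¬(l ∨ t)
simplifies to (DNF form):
(t ∧ ¬y) ∨ (¬c ∧ ¬y) ∨ (¬l ∧ ¬t)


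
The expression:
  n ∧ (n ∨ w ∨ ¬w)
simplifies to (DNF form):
n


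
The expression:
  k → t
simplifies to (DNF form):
t ∨ ¬k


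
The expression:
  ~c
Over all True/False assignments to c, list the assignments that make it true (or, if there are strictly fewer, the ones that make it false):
is true only for:
  c=False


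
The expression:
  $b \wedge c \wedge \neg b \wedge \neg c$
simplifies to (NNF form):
$\text{False}$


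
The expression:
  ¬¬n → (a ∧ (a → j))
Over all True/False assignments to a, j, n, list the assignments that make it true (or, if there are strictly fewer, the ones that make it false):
is false only for:
  a=False, j=False, n=True;
  a=False, j=True, n=True;
  a=True, j=False, n=True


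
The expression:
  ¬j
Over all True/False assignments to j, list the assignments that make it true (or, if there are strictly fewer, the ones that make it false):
is true only for:
  j=False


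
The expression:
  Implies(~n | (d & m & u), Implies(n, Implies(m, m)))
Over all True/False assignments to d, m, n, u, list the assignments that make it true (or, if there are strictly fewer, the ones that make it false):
is always true.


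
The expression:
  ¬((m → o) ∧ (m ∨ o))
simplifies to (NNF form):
¬o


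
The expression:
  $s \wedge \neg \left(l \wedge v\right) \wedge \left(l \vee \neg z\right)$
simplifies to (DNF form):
$\left(l \wedge s \wedge \neg v\right) \vee \left(s \wedge \neg l \wedge \neg z\right)$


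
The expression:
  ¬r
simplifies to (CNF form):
¬r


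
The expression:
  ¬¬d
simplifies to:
d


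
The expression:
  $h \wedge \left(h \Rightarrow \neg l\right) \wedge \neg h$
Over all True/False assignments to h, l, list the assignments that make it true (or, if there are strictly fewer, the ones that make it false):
is never true.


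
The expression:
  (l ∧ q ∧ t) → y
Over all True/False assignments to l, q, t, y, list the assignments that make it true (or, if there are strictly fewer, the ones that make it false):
is false only for:
  l=True, q=True, t=True, y=False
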